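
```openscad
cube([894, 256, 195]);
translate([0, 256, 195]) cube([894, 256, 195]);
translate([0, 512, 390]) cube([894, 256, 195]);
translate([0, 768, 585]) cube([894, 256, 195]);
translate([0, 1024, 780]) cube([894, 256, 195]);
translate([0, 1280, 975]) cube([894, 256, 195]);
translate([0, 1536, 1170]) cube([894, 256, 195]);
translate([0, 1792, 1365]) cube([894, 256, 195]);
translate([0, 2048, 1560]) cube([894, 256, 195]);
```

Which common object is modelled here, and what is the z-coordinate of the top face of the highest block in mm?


A staircase. The total rise is 1755 mm.

9 identical blocks, each offset up and back from the previous — a staircase. Each step is 195 mm tall and there are 9 of them, so the total rise is 9 × 195 = 1755 mm.


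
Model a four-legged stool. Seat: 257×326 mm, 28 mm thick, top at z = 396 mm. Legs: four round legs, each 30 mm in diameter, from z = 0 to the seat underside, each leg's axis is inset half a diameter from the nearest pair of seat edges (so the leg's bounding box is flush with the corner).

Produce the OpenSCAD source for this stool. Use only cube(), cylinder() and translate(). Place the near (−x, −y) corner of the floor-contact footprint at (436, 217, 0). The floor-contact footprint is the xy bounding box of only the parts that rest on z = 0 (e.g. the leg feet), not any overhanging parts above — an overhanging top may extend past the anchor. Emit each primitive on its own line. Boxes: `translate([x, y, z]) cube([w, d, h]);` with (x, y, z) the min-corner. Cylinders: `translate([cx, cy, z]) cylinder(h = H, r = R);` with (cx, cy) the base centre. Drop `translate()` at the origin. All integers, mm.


// leg_h = 396 - 28 = 368
translate([436, 217, 368]) cube([257, 326, 28]);
translate([451, 232, 0]) cylinder(h = 368, r = 15);
translate([678, 232, 0]) cylinder(h = 368, r = 15);
translate([451, 528, 0]) cylinder(h = 368, r = 15);
translate([678, 528, 0]) cylinder(h = 368, r = 15);


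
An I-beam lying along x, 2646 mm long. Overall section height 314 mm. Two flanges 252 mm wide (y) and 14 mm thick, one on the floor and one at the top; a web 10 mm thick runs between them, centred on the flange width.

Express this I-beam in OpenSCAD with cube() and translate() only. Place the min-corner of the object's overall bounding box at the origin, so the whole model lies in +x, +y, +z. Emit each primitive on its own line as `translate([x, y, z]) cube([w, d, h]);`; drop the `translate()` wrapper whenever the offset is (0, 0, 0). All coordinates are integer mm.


cube([2646, 252, 14]);
translate([0, 121, 14]) cube([2646, 10, 286]);
translate([0, 0, 300]) cube([2646, 252, 14]);


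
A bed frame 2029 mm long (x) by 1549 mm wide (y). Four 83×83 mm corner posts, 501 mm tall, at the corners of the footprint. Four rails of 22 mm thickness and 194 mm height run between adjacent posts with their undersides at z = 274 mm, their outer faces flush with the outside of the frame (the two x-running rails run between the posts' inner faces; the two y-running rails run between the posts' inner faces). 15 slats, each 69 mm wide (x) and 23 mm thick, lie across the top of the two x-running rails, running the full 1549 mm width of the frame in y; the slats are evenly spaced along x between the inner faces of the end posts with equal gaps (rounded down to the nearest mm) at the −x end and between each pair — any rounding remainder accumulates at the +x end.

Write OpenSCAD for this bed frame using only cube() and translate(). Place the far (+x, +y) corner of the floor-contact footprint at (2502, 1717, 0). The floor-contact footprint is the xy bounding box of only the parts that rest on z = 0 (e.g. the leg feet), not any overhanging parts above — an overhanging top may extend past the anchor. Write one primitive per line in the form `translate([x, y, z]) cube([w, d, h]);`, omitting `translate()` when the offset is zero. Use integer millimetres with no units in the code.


translate([473, 168, 0]) cube([83, 83, 501]);
translate([473, 1634, 0]) cube([83, 83, 501]);
translate([2419, 168, 0]) cube([83, 83, 501]);
translate([2419, 1634, 0]) cube([83, 83, 501]);
translate([556, 168, 274]) cube([1863, 22, 194]);
translate([556, 1695, 274]) cube([1863, 22, 194]);
translate([473, 251, 274]) cube([22, 1383, 194]);
translate([2480, 251, 274]) cube([22, 1383, 194]);
translate([607, 168, 468]) cube([69, 1549, 23]);
translate([727, 168, 468]) cube([69, 1549, 23]);
translate([847, 168, 468]) cube([69, 1549, 23]);
translate([967, 168, 468]) cube([69, 1549, 23]);
translate([1087, 168, 468]) cube([69, 1549, 23]);
translate([1207, 168, 468]) cube([69, 1549, 23]);
translate([1327, 168, 468]) cube([69, 1549, 23]);
translate([1447, 168, 468]) cube([69, 1549, 23]);
translate([1567, 168, 468]) cube([69, 1549, 23]);
translate([1687, 168, 468]) cube([69, 1549, 23]);
translate([1807, 168, 468]) cube([69, 1549, 23]);
translate([1927, 168, 468]) cube([69, 1549, 23]);
translate([2047, 168, 468]) cube([69, 1549, 23]);
translate([2167, 168, 468]) cube([69, 1549, 23]);
translate([2287, 168, 468]) cube([69, 1549, 23]);


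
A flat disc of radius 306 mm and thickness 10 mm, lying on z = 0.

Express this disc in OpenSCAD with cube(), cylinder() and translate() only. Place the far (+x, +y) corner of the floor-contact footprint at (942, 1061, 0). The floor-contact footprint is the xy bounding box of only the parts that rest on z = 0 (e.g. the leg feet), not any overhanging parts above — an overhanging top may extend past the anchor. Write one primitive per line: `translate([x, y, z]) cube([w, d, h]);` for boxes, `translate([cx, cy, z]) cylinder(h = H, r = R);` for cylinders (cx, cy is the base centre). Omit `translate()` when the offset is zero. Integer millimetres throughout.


translate([636, 755, 0]) cylinder(h = 10, r = 306);


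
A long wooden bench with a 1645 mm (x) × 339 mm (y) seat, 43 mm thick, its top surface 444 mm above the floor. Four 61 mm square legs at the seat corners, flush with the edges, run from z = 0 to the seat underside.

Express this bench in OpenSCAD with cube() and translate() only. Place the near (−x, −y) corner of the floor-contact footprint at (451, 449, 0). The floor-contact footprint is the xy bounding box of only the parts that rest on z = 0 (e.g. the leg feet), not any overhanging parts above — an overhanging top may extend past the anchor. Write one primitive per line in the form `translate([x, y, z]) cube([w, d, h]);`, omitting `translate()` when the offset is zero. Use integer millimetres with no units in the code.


// leg_h = 444 − 43 = 401
translate([451, 449, 401]) cube([1645, 339, 43]);
translate([451, 449, 0]) cube([61, 61, 401]);
translate([451, 727, 0]) cube([61, 61, 401]);
translate([2035, 449, 0]) cube([61, 61, 401]);
translate([2035, 727, 0]) cube([61, 61, 401]);


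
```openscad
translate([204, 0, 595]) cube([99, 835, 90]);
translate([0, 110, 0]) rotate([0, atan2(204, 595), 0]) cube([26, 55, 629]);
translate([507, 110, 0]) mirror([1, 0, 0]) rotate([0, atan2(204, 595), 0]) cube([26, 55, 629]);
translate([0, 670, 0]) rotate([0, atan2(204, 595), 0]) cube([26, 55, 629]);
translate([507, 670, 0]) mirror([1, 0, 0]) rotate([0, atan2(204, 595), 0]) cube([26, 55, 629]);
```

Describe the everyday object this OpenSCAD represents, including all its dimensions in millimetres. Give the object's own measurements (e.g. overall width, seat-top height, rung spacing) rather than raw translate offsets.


A sawhorse. A 99×835×90 mm beam (x, y, z) sits on two A-frame leg pairs. Each pair is two raked legs of 26×55 mm section (55 mm along y) splaying symmetrically in x. Each leg rises 595 mm vertically over 204 mm of horizontal reach and is 629 mm long along its own axis. Every leg's outer bottom edge rests on the floor and its outer top edge meets a bottom edge of the beam — the left legs (tilting toward +x) meet the beam's −x bottom edge, the right legs (their mirror images, tilting toward −x) meet its +x bottom edge — so the leg tops tuck under the beam, the beam's underside is 595 mm above the floor, and the feet are 507 mm apart outside-to-outside with the beam centred between them. The two leg pairs are set in 110 mm from either end of the beam.


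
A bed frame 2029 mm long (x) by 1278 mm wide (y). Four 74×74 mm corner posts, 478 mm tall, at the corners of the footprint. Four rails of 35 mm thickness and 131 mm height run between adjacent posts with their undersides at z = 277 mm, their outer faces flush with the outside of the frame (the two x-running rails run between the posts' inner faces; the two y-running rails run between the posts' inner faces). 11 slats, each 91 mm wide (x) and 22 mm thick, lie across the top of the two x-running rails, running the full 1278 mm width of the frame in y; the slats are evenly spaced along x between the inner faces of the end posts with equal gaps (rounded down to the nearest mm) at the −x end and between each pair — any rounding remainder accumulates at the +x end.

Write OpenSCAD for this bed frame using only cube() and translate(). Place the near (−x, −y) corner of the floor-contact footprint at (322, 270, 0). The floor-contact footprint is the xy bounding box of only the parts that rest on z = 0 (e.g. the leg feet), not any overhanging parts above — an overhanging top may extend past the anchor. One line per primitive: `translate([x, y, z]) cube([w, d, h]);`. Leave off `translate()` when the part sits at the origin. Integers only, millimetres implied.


translate([322, 270, 0]) cube([74, 74, 478]);
translate([322, 1474, 0]) cube([74, 74, 478]);
translate([2277, 270, 0]) cube([74, 74, 478]);
translate([2277, 1474, 0]) cube([74, 74, 478]);
translate([396, 270, 277]) cube([1881, 35, 131]);
translate([396, 1513, 277]) cube([1881, 35, 131]);
translate([322, 344, 277]) cube([35, 1130, 131]);
translate([2316, 344, 277]) cube([35, 1130, 131]);
translate([469, 270, 408]) cube([91, 1278, 22]);
translate([633, 270, 408]) cube([91, 1278, 22]);
translate([797, 270, 408]) cube([91, 1278, 22]);
translate([961, 270, 408]) cube([91, 1278, 22]);
translate([1125, 270, 408]) cube([91, 1278, 22]);
translate([1289, 270, 408]) cube([91, 1278, 22]);
translate([1453, 270, 408]) cube([91, 1278, 22]);
translate([1617, 270, 408]) cube([91, 1278, 22]);
translate([1781, 270, 408]) cube([91, 1278, 22]);
translate([1945, 270, 408]) cube([91, 1278, 22]);
translate([2109, 270, 408]) cube([91, 1278, 22]);


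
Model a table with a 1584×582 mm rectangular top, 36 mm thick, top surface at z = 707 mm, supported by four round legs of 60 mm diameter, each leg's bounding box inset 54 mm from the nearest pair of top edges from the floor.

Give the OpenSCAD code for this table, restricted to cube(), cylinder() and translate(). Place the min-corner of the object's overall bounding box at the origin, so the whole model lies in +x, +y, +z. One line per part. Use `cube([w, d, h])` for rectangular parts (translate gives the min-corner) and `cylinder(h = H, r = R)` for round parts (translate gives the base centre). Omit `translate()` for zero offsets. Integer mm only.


translate([0, 0, 671]) cube([1584, 582, 36]);
translate([84, 84, 0]) cylinder(h = 671, r = 30);
translate([1500, 84, 0]) cylinder(h = 671, r = 30);
translate([84, 498, 0]) cylinder(h = 671, r = 30);
translate([1500, 498, 0]) cylinder(h = 671, r = 30);


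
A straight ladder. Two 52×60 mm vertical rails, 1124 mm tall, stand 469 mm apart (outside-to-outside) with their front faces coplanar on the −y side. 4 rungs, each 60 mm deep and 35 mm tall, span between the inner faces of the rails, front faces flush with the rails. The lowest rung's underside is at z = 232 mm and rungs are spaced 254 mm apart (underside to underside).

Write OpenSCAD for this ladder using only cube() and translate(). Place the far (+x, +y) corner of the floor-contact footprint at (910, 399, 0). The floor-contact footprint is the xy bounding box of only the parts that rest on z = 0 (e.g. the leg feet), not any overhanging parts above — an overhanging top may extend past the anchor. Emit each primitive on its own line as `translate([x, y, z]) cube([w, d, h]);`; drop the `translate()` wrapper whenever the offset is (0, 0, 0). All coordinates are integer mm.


translate([441, 339, 0]) cube([52, 60, 1124]);
translate([858, 339, 0]) cube([52, 60, 1124]);
translate([493, 339, 232]) cube([365, 60, 35]);
translate([493, 339, 486]) cube([365, 60, 35]);
translate([493, 339, 740]) cube([365, 60, 35]);
translate([493, 339, 994]) cube([365, 60, 35]);


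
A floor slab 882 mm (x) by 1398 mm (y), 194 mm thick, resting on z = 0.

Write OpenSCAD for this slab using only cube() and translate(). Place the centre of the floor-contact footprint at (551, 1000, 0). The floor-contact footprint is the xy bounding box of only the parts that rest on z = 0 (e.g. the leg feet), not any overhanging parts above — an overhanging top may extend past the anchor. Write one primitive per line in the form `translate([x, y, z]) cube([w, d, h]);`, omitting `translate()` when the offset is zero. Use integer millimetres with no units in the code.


translate([110, 301, 0]) cube([882, 1398, 194]);


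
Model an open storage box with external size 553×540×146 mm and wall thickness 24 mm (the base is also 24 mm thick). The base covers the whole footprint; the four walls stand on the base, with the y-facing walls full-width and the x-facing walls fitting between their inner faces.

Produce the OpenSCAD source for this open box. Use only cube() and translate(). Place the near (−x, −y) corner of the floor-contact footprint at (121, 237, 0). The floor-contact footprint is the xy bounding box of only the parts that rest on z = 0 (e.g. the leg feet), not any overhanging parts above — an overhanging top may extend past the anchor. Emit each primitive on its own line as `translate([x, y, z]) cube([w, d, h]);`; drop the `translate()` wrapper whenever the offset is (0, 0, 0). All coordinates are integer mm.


translate([121, 237, 0]) cube([553, 540, 24]);
translate([121, 237, 24]) cube([553, 24, 122]);
translate([121, 753, 24]) cube([553, 24, 122]);
translate([121, 261, 24]) cube([24, 492, 122]);
translate([650, 261, 24]) cube([24, 492, 122]);


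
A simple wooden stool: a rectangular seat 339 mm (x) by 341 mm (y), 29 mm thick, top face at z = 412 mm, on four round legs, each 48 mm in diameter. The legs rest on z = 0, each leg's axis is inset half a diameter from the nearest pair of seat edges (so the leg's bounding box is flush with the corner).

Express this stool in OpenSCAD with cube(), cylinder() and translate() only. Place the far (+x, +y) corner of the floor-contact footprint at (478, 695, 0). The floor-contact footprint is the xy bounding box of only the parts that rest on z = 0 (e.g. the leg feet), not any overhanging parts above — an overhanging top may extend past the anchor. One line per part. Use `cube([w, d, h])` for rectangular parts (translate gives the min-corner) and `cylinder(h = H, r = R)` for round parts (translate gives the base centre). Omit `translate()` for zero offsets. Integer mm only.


translate([139, 354, 383]) cube([339, 341, 29]);
translate([163, 378, 0]) cylinder(h = 383, r = 24);
translate([454, 378, 0]) cylinder(h = 383, r = 24);
translate([163, 671, 0]) cylinder(h = 383, r = 24);
translate([454, 671, 0]) cylinder(h = 383, r = 24);


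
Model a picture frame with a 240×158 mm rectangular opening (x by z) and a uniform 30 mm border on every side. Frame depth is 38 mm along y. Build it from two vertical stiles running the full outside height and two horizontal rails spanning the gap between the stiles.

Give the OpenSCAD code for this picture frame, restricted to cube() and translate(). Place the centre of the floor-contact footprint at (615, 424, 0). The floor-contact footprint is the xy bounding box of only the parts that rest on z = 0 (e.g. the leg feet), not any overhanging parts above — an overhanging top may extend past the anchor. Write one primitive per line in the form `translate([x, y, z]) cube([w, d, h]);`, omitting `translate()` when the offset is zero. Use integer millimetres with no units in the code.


translate([465, 405, 0]) cube([30, 38, 218]);
translate([735, 405, 0]) cube([30, 38, 218]);
translate([495, 405, 0]) cube([240, 38, 30]);
translate([495, 405, 188]) cube([240, 38, 30]);


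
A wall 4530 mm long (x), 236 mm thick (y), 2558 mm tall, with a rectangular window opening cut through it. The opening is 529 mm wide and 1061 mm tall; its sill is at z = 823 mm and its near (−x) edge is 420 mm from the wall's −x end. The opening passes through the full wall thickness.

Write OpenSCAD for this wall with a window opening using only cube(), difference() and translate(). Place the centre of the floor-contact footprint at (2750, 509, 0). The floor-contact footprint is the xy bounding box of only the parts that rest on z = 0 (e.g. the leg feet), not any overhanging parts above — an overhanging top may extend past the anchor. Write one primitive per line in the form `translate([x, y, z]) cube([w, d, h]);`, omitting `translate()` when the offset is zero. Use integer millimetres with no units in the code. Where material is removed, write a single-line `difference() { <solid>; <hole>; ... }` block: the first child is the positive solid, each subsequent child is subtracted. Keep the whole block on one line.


difference() { translate([485, 391, 0]) cube([4530, 236, 2558]); translate([905, 391, 823]) cube([529, 236, 1061]); }


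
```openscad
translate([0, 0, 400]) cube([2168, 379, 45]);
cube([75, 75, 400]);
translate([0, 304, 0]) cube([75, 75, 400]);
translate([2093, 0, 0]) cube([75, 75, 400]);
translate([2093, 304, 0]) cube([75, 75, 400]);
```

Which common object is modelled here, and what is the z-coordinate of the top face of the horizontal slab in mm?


A bench. The seat-top height is 445 mm.

A long slab on four corner posts — a bench. The slab sits at z = 400 with thickness 45, so the top is 400 + 45 = 445 mm.


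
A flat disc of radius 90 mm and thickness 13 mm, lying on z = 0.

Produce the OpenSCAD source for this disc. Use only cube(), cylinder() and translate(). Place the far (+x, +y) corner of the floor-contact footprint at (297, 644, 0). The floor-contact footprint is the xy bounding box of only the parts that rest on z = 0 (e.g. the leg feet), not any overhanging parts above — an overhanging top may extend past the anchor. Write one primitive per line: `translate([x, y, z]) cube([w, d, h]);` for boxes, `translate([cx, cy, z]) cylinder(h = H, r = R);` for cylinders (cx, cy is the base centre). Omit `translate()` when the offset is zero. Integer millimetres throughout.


translate([207, 554, 0]) cylinder(h = 13, r = 90);


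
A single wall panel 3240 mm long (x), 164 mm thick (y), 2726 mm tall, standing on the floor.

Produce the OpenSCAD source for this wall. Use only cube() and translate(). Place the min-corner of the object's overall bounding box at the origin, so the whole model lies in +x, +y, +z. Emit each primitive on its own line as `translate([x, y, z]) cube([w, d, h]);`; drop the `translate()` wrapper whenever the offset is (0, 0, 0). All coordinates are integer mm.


cube([3240, 164, 2726]);


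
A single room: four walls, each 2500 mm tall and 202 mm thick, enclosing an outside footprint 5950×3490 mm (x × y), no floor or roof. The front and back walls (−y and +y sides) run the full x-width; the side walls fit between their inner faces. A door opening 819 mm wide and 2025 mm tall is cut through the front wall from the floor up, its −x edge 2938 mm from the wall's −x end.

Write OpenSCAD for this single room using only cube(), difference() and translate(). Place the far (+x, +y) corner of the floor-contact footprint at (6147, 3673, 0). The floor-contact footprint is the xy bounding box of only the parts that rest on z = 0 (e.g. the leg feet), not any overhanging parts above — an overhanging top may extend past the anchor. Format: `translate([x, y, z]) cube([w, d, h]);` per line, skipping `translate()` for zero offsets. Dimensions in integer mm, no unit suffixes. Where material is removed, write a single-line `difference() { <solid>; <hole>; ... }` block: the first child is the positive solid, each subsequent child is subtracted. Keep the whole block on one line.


difference() { translate([197, 183, 0]) cube([5950, 202, 2500]); translate([3135, 183, 0]) cube([819, 202, 2025]); }
translate([197, 3471, 0]) cube([5950, 202, 2500]);
translate([197, 385, 0]) cube([202, 3086, 2500]);
translate([5945, 385, 0]) cube([202, 3086, 2500]);


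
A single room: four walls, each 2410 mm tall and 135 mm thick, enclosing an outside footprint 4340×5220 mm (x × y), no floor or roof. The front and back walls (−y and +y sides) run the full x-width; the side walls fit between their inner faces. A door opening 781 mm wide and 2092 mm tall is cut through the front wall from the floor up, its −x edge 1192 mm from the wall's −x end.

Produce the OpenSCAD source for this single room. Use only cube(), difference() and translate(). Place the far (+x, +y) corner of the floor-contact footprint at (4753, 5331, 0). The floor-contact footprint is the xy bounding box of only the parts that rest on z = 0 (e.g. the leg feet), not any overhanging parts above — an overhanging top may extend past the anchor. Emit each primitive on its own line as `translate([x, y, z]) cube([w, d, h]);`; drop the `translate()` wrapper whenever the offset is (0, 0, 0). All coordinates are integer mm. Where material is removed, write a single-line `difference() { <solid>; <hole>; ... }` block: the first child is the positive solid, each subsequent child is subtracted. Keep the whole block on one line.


difference() { translate([413, 111, 0]) cube([4340, 135, 2410]); translate([1605, 111, 0]) cube([781, 135, 2092]); }
translate([413, 5196, 0]) cube([4340, 135, 2410]);
translate([413, 246, 0]) cube([135, 4950, 2410]);
translate([4618, 246, 0]) cube([135, 4950, 2410]);


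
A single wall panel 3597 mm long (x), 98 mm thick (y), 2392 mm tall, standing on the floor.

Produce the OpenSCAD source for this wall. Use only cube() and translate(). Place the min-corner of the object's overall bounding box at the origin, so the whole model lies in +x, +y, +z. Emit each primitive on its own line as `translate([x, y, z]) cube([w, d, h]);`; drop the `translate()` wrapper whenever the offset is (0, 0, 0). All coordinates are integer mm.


cube([3597, 98, 2392]);


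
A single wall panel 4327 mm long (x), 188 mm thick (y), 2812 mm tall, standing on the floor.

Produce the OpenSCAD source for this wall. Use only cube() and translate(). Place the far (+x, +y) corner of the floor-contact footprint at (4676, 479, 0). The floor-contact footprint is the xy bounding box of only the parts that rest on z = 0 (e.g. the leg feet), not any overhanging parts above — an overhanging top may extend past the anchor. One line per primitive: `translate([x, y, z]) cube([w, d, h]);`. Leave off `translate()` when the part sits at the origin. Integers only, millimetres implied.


translate([349, 291, 0]) cube([4327, 188, 2812]);


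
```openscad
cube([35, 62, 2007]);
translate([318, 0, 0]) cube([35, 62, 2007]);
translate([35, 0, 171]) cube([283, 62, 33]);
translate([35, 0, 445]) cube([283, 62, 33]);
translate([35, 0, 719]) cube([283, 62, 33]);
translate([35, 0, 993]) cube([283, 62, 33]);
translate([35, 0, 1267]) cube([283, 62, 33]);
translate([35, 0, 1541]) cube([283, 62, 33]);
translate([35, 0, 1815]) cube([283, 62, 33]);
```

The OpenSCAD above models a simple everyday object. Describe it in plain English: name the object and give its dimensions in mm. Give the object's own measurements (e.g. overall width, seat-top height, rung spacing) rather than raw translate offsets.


A straight ladder. Two 35×62 mm vertical rails, 2007 mm tall, stand 353 mm apart (outside-to-outside) with their front faces coplanar on the −y side. 7 rungs, each 62 mm deep and 33 mm tall, span between the inner faces of the rails, front faces flush with the rails. The lowest rung's underside is at z = 171 mm and rungs are spaced 274 mm apart (underside to underside).


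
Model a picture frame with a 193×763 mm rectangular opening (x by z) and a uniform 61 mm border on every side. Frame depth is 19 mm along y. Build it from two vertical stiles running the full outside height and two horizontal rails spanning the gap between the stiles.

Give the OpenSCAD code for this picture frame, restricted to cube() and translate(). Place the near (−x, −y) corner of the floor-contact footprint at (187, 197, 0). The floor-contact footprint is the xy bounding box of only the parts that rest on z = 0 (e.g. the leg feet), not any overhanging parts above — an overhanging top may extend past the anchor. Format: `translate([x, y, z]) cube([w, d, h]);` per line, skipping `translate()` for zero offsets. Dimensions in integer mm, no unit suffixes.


translate([187, 197, 0]) cube([61, 19, 885]);
translate([441, 197, 0]) cube([61, 19, 885]);
translate([248, 197, 0]) cube([193, 19, 61]);
translate([248, 197, 824]) cube([193, 19, 61]);


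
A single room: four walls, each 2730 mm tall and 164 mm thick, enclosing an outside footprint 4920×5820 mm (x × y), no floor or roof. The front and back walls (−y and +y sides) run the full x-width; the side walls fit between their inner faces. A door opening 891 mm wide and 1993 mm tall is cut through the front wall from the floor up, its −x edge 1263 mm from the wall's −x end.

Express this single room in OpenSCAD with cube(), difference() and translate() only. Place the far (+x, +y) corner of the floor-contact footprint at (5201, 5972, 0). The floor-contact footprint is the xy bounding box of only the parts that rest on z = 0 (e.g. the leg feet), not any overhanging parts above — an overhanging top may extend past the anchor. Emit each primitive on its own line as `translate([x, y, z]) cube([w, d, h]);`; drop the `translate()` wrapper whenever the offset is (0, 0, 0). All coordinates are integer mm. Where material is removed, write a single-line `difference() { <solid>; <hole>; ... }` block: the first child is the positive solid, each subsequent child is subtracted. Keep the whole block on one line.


difference() { translate([281, 152, 0]) cube([4920, 164, 2730]); translate([1544, 152, 0]) cube([891, 164, 1993]); }
translate([281, 5808, 0]) cube([4920, 164, 2730]);
translate([281, 316, 0]) cube([164, 5492, 2730]);
translate([5037, 316, 0]) cube([164, 5492, 2730]);


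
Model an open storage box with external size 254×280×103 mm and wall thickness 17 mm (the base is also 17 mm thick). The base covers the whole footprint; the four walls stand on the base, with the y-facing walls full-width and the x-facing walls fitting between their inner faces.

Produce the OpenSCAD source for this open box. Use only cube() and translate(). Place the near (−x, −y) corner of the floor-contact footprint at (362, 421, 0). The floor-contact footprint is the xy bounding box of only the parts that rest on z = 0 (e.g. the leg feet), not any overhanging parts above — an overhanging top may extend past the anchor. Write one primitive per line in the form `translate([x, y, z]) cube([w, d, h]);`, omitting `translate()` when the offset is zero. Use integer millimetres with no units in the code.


translate([362, 421, 0]) cube([254, 280, 17]);
translate([362, 421, 17]) cube([254, 17, 86]);
translate([362, 684, 17]) cube([254, 17, 86]);
translate([362, 438, 17]) cube([17, 246, 86]);
translate([599, 438, 17]) cube([17, 246, 86]);


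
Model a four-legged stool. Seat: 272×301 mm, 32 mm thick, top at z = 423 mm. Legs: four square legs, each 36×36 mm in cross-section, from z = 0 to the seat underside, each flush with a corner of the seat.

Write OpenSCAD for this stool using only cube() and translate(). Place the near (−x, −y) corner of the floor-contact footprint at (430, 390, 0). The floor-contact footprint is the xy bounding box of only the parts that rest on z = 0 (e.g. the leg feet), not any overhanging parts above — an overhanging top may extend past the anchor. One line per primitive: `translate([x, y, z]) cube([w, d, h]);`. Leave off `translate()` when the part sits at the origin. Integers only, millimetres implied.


// leg_h = 423 - 32 = 391
translate([430, 390, 391]) cube([272, 301, 32]);
translate([430, 390, 0]) cube([36, 36, 391]);
translate([666, 390, 0]) cube([36, 36, 391]);
translate([430, 655, 0]) cube([36, 36, 391]);
translate([666, 655, 0]) cube([36, 36, 391]);


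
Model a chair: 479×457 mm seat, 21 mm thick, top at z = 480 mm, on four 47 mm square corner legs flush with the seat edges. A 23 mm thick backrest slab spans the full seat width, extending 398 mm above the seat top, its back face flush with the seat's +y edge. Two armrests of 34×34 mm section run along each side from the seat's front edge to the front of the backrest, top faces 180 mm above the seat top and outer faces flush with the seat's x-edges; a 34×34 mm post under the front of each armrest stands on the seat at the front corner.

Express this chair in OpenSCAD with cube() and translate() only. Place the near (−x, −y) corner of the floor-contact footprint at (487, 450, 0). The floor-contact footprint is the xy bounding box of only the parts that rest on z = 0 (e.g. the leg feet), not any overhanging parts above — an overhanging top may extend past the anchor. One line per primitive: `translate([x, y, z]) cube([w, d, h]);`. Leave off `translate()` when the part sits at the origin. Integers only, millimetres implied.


translate([487, 450, 459]) cube([479, 457, 21]);
translate([487, 450, 0]) cube([47, 47, 459]);
translate([919, 450, 0]) cube([47, 47, 459]);
translate([487, 860, 0]) cube([47, 47, 459]);
translate([919, 860, 0]) cube([47, 47, 459]);
translate([487, 884, 480]) cube([479, 23, 398]);
translate([487, 450, 626]) cube([34, 434, 34]);
translate([932, 450, 626]) cube([34, 434, 34]);
translate([487, 450, 480]) cube([34, 34, 146]);
translate([932, 450, 480]) cube([34, 34, 146]);


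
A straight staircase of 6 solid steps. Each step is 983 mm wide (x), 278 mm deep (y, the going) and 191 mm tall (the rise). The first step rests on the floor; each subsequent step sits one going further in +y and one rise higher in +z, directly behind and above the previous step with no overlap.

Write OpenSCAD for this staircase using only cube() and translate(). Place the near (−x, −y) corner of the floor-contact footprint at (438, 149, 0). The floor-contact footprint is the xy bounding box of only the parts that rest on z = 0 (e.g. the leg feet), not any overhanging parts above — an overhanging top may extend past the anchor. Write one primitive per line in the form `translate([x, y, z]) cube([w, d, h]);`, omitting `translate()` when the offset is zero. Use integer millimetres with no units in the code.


translate([438, 149, 0]) cube([983, 278, 191]);
translate([438, 427, 191]) cube([983, 278, 191]);
translate([438, 705, 382]) cube([983, 278, 191]);
translate([438, 983, 573]) cube([983, 278, 191]);
translate([438, 1261, 764]) cube([983, 278, 191]);
translate([438, 1539, 955]) cube([983, 278, 191]);


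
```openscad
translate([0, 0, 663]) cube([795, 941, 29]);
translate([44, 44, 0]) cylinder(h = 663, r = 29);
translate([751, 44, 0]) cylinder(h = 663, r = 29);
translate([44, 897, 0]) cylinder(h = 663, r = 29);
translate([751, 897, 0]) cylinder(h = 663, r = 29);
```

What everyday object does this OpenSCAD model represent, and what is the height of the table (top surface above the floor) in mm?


A table. The table height is 692 mm.

A 795×941×29 slab sits at z = 663 on four Ø58 mm round legs — a table. The top surface is at 663 + 29 = 692 mm.


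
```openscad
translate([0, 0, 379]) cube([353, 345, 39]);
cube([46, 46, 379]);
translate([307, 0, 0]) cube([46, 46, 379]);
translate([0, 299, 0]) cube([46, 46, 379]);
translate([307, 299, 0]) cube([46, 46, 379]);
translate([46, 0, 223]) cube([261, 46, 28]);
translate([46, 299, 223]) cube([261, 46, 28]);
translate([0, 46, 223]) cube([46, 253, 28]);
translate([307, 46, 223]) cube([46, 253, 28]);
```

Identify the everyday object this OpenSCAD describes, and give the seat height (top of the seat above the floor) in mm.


A stool. The seat height is 418 mm.

A 353×345×39 slab at z = 379 on four corner posts — a stool. The seat top is 379 + 39 = 418 mm.


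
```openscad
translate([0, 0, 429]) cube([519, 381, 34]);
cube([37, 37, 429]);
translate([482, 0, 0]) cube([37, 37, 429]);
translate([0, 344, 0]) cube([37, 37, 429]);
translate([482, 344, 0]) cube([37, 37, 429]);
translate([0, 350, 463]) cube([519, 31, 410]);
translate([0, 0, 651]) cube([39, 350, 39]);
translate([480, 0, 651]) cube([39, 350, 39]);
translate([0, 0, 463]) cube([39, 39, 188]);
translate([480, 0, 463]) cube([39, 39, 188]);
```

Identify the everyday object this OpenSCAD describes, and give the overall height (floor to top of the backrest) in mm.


A chair. The overall height is 873 mm.

A slab on four corner posts with a tall panel at the back — a chair. The seat slab sits at z = 429 with thickness 34, and the 410 mm backrest starts at the seat top, so the overall height is 429 + 34 + 410 = 873 mm.


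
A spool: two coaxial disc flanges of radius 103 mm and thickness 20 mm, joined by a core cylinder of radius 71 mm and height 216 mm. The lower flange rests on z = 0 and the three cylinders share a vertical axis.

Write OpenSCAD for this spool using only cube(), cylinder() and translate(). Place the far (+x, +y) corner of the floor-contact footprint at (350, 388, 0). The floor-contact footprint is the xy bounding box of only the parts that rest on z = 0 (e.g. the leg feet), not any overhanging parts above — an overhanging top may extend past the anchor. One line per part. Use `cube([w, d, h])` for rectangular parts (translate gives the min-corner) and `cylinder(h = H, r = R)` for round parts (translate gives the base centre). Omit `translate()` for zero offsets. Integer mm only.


translate([247, 285, 0]) cylinder(h = 20, r = 103);
translate([247, 285, 20]) cylinder(h = 216, r = 71);
translate([247, 285, 236]) cylinder(h = 20, r = 103);


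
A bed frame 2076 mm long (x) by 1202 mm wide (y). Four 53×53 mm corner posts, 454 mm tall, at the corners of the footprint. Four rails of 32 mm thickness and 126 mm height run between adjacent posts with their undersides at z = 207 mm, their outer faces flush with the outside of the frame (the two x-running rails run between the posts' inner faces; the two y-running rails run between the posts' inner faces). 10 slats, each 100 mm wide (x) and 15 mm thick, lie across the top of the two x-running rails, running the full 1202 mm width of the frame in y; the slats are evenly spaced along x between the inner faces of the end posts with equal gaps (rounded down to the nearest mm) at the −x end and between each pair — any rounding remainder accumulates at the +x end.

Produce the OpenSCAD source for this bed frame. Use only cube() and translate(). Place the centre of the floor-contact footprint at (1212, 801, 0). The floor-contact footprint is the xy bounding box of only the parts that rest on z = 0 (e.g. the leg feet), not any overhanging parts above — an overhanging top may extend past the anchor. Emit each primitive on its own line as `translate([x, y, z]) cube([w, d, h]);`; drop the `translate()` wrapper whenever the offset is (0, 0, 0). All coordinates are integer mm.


translate([174, 200, 0]) cube([53, 53, 454]);
translate([174, 1349, 0]) cube([53, 53, 454]);
translate([2197, 200, 0]) cube([53, 53, 454]);
translate([2197, 1349, 0]) cube([53, 53, 454]);
translate([227, 200, 207]) cube([1970, 32, 126]);
translate([227, 1370, 207]) cube([1970, 32, 126]);
translate([174, 253, 207]) cube([32, 1096, 126]);
translate([2218, 253, 207]) cube([32, 1096, 126]);
translate([315, 200, 333]) cube([100, 1202, 15]);
translate([503, 200, 333]) cube([100, 1202, 15]);
translate([691, 200, 333]) cube([100, 1202, 15]);
translate([879, 200, 333]) cube([100, 1202, 15]);
translate([1067, 200, 333]) cube([100, 1202, 15]);
translate([1255, 200, 333]) cube([100, 1202, 15]);
translate([1443, 200, 333]) cube([100, 1202, 15]);
translate([1631, 200, 333]) cube([100, 1202, 15]);
translate([1819, 200, 333]) cube([100, 1202, 15]);
translate([2007, 200, 333]) cube([100, 1202, 15]);


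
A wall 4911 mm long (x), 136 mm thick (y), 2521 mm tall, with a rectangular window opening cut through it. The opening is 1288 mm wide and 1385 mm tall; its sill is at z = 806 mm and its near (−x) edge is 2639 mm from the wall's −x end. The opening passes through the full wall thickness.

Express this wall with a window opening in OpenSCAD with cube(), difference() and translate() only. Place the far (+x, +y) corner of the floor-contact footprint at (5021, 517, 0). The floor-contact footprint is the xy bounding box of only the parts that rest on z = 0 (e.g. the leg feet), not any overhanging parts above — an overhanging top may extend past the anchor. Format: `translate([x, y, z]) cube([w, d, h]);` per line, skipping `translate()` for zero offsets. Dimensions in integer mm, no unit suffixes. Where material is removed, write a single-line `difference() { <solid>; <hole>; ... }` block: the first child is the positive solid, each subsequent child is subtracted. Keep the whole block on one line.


difference() { translate([110, 381, 0]) cube([4911, 136, 2521]); translate([2749, 381, 806]) cube([1288, 136, 1385]); }


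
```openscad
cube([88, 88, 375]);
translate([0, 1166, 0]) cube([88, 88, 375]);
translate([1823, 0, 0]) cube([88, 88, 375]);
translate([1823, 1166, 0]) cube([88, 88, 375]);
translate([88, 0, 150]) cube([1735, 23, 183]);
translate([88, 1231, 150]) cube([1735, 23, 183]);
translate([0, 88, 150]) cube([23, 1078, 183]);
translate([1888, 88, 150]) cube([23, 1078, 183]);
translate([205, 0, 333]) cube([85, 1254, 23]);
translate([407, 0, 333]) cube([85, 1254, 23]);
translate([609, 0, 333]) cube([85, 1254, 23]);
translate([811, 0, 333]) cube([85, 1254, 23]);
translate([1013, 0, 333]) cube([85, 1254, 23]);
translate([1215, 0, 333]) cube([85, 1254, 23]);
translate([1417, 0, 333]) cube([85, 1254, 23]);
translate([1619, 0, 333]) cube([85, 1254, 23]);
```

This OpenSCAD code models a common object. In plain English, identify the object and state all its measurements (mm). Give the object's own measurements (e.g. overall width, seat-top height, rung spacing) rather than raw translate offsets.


A bed frame 1911 mm long (x) by 1254 mm wide (y). Four 88×88 mm corner posts, 375 mm tall, at the corners of the footprint. Four rails of 23 mm thickness and 183 mm height run between adjacent posts with their undersides at z = 150 mm, their outer faces flush with the outside of the frame (the two x-running rails run between the posts' inner faces; the two y-running rails run between the posts' inner faces). 8 slats, each 85 mm wide (x) and 23 mm thick, lie across the top of the two x-running rails, running the full 1254 mm width of the frame in y; along x they sit between the end posts with a 117 mm gap after the −x posts and between neighbouring slats, leaving 119 mm before the +x posts.


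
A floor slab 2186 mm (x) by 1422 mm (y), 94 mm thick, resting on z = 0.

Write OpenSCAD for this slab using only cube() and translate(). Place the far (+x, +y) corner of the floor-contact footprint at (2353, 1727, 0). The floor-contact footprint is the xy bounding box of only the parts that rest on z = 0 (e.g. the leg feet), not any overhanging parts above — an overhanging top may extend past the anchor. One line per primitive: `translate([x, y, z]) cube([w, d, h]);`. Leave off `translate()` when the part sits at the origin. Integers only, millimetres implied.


translate([167, 305, 0]) cube([2186, 1422, 94]);


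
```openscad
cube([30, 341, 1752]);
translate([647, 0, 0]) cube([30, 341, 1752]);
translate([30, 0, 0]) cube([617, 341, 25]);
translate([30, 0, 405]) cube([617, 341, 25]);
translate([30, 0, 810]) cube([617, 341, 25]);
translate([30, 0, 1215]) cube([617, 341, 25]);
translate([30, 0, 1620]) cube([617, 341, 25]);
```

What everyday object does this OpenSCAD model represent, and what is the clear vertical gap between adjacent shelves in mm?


A bookshelf. The clear shelf gap is 380 mm.

Two tall side panels with 5 horizontal boards between them — a bookshelf. The first two shelf undersides are at z = 0 and z = 405; with shelf thickness 25, the clear gap is 405 − 0 − 25 = 380 mm.
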